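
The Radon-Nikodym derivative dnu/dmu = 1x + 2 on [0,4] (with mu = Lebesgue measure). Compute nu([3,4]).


nu(A) = integral_A (dnu/dmu) dmu = integral_3^4 (1x + 2) dx
Step 1: Antiderivative F(x) = (1/2)x^2 + 2x
Step 2: F(4) = (1/2)*4^2 + 2*4 = 8 + 8 = 16
Step 3: F(3) = (1/2)*3^2 + 2*3 = 4.5 + 6 = 10.5
Step 4: nu([3,4]) = F(4) - F(3) = 16 - 10.5 = 5.5


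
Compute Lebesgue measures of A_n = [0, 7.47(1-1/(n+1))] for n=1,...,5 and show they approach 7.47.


By continuity of measure from below: if A_n increases to A, then m(A_n) -> m(A).
Here A = [0, 7.47], so m(A) = 7.47
Step 1: a_1 = 7.47*(1 - 1/2) = 3.735, m(A_1) = 3.735
Step 2: a_2 = 7.47*(1 - 1/3) = 4.98, m(A_2) = 4.98
Step 3: a_3 = 7.47*(1 - 1/4) = 5.6025, m(A_3) = 5.6025
Step 4: a_4 = 7.47*(1 - 1/5) = 5.976, m(A_4) = 5.976
Step 5: a_5 = 7.47*(1 - 1/6) = 6.225, m(A_5) = 6.225
Limit: m(A_n) -> m([0,7.47]) = 7.47


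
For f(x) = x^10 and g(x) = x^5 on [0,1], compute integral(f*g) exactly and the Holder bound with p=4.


Step 1: Exact integral of f*g = integral(x^15, 0, 1) = 1/16
     = 0.0625
Step 2: Holder bound with p=4, q=1.333333:
  ||f||_p = (integral x^40 dx)^(1/4) = (1/41)^(1/4) = 0.395188
  ||g||_q = (integral x^6.666667 dx)^(1/1.333333) = (1/7.666667)^(1/1.333333) = 0.217043
Step 3: Holder bound = ||f||_p * ||g||_q = 0.395188 * 0.217043 = 0.085773
Verification: 0.0625 <= 0.085773 (Holder holds)


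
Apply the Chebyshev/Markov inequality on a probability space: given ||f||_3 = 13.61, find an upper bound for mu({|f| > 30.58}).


Chebyshev/Markov inequality: mu(|f| > eps) <= (||f||_p / eps)^p
Step 1: ||f||_3 / eps = 13.61 / 30.58 = 0.445062
Step 2: Raise to power p = 3:
  (0.445062)^3 = 0.088158
Step 3: Therefore mu(|f| > 30.58) <= 0.088158


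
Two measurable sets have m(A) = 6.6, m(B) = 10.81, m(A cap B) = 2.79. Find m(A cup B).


By inclusion-exclusion: m(A u B) = m(A) + m(B) - m(A n B)
= 6.6 + 10.81 - 2.79
= 14.62


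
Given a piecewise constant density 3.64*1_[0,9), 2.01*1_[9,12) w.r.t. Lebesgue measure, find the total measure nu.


Integrate each piece of the Radon-Nikodym derivative:
Step 1: integral_0^9 3.64 dx = 3.64*(9-0) = 3.64*9 = 32.76
Step 2: integral_9^12 2.01 dx = 2.01*(12-9) = 2.01*3 = 6.03
Total: 32.76 + 6.03 = 38.79


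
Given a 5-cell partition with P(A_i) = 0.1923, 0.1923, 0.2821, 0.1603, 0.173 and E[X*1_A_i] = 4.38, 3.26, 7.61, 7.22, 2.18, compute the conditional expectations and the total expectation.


For each cell A_i: E[X|A_i] = E[X*1_A_i] / P(A_i)
Step 1: E[X|A_1] = 4.38 / 0.1923 = 22.776911
Step 2: E[X|A_2] = 3.26 / 0.1923 = 16.952678
Step 3: E[X|A_3] = 7.61 / 0.2821 = 26.97625
Step 4: E[X|A_4] = 7.22 / 0.1603 = 45.040549
Step 5: E[X|A_5] = 2.18 / 0.173 = 12.601156
Verification: E[X] = sum E[X*1_A_i] = 4.38 + 3.26 + 7.61 + 7.22 + 2.18 = 24.65


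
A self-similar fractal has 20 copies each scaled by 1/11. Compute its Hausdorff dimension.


For a self-similar set with N copies scaled by 1/r:
dim_H = log(N)/log(r) = log(20)/log(11)
= 2.995732/2.397895
= 1.249317


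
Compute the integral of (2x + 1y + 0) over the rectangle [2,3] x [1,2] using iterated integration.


By Fubini, integrate in x first, then y.
Step 1: Fix y, integrate over x in [2,3]:
  integral(2x + 1y + 0, x=2..3)
  = 2*(3^2 - 2^2)/2 + (1y + 0)*(3 - 2)
  = 5 + (1y + 0)*1
  = 5 + 1y + 0
  = 5 + 1y
Step 2: Integrate over y in [1,2]:
  integral(5 + 1y, y=1..2)
  = 5*1 + 1*(2^2 - 1^2)/2
  = 5 + 1.5
  = 6.5


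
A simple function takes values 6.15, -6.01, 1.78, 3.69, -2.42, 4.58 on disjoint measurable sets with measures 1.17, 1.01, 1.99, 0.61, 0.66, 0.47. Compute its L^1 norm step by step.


Step 1: Compute |f_i|^1 for each value:
  |6.15|^1 = 6.15
  |-6.01|^1 = 6.01
  |1.78|^1 = 1.78
  |3.69|^1 = 3.69
  |-2.42|^1 = 2.42
  |4.58|^1 = 4.58
Step 2: Multiply by measures and sum:
  6.15 * 1.17 = 7.1955
  6.01 * 1.01 = 6.0701
  1.78 * 1.99 = 3.5422
  3.69 * 0.61 = 2.2509
  2.42 * 0.66 = 1.5972
  4.58 * 0.47 = 2.1526
Sum = 7.1955 + 6.0701 + 3.5422 + 2.2509 + 1.5972 + 2.1526 = 22.8085
Step 3: Take the p-th root:
||f||_1 = (22.8085)^(1/1) = 22.8085


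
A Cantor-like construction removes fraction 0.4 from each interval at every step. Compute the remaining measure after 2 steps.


Step 1: At each step, fraction remaining = 1 - 0.4 = 0.6
Step 2: After 2 steps, measure = (0.6)^2
Step 3: Computing the power step by step:
  After step 1: 0.6
  After step 2: 0.36
Result = 0.36


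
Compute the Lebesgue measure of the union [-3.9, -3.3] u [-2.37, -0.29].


For pairwise disjoint intervals, m(union) = sum of lengths.
= (-3.3 - -3.9) + (-0.29 - -2.37)
= 0.6 + 2.08
= 2.68


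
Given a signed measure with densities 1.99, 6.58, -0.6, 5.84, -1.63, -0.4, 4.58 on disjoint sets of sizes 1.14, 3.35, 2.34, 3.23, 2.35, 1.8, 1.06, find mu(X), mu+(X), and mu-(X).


Step 1: Compute signed measure on each set:
  Set 1: 1.99 * 1.14 = 2.2686
  Set 2: 6.58 * 3.35 = 22.043
  Set 3: -0.6 * 2.34 = -1.404
  Set 4: 5.84 * 3.23 = 18.8632
  Set 5: -1.63 * 2.35 = -3.8305
  Set 6: -0.4 * 1.8 = -0.72
  Set 7: 4.58 * 1.06 = 4.8548
Step 2: Total signed measure = (2.2686) + (22.043) + (-1.404) + (18.8632) + (-3.8305) + (-0.72) + (4.8548)
     = 42.0751
Step 3: Positive part mu+(X) = sum of positive contributions = 48.0296
Step 4: Negative part mu-(X) = |sum of negative contributions| = 5.9545


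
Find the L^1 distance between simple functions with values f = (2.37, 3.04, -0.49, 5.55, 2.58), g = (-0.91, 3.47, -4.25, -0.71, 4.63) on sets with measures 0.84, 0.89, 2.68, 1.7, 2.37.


Step 1: Compute differences f_i - g_i:
  2.37 - -0.91 = 3.28
  3.04 - 3.47 = -0.43
  -0.49 - -4.25 = 3.76
  5.55 - -0.71 = 6.26
  2.58 - 4.63 = -2.05
Step 2: Compute |diff|^1 * measure for each set:
  |3.28|^1 * 0.84 = 3.28 * 0.84 = 2.7552
  |-0.43|^1 * 0.89 = 0.43 * 0.89 = 0.3827
  |3.76|^1 * 2.68 = 3.76 * 2.68 = 10.0768
  |6.26|^1 * 1.7 = 6.26 * 1.7 = 10.642
  |-2.05|^1 * 2.37 = 2.05 * 2.37 = 4.8585
Step 3: Sum = 28.7152
Step 4: ||f-g||_1 = (28.7152)^(1/1) = 28.7152


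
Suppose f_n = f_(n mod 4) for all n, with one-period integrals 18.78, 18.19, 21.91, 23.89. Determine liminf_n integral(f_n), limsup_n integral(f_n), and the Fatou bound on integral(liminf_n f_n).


The sequence (integral(f_n)) is periodic with period 4, repeating the values 18.78, 18.19, 21.91, 23.89 indefinitely.
Step 1: For a periodic sequence, every tail (a_m, a_(m+1), ...) contains all 4 period values infinitely often.
Step 2: Hence inf of every tail = min of the period values = min(18.78, 18.19, 21.91, 23.89) = 18.19.
        liminf_n integral(f_n) = sup over m of (inf of tail from m) = 18.19.
Step 3: Similarly sup of every tail = max of the period values = 23.89.
        limsup_n integral(f_n) = 23.89.
Step 4: Fatou's lemma: integral(liminf_n f_n) <= liminf_n integral(f_n) = 18.19.
        So the integral of the pointwise liminf is at most 18.19.


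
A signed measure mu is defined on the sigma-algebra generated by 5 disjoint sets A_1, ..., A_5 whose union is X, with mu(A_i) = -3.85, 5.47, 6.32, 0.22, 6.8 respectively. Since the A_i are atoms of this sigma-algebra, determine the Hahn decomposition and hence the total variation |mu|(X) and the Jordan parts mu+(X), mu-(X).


Step 1: Every measurable set is a union of atoms (the cells / points), so a Hahn decomposition is
  obtained by grouping atoms by sign: P = union of atoms with mu > 0, N = union of the remaining atoms.
  Atoms in P (indices): 2, 3, 4, 5;  atoms in N (indices): 1
  Positive values: 5.47, 6.32, 0.22, 6.8
  Negative values: -3.85
Step 2: mu+(X) = mu(P) = sum of positive atom values = 18.81
Step 3: mu-(X) = -mu(N) = sum of |negative atom values| = 3.85
Step 4: |mu|(X) = mu+(X) + mu-(X) = 18.81 + 3.85 = 22.66


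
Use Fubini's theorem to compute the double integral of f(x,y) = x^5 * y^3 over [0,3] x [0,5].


By Fubini's theorem, the double integral factors as a product of single integrals:
Step 1: integral_0^3 x^5 dx = [x^6/6] from 0 to 3
     = 3^6/6 = 121.5
Step 2: integral_0^5 y^3 dy = [y^4/4] from 0 to 5
     = 5^4/4 = 156.25
Step 3: Double integral = 121.5 * 156.25 = 18984.375


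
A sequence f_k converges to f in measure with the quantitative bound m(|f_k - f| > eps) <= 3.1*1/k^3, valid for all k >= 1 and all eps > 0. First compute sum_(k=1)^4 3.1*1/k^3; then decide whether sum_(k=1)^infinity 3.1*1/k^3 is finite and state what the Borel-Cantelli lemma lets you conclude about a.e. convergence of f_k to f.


Step 1: List the terms 3.1*1/k^3 for k = 1 to 4:
  k=1: 3.1
  k=2: 0.3875
  k=3: 0.114815
  k=4: 0.048438
Step 2: Partial sum = 3.1 + 0.3875 + 0.114815 + 0.048438
     = 3.650752
Step 3: The full series sum_(k>=1) 3.1*1/k^3 converges (p-series with p = 3 > 1; a constant multiple of a convergent series converges).
Step 4: Fix eps > 0. Since sum_k m(|f_k - f| > eps) < infinity, the Borel-Cantelli lemma gives
        m(limsup_k {|f_k - f| > eps}) = 0, i.e. for a.e. x, |f_k(x) - f(x)| <= eps for all large k.
        Applying this with eps = 1/j for j = 1, 2, ... and intersecting the countably many full-measure sets,
        for a.e. x we get limsup_k |f_k(x) - f(x)| <= 1/j for every j, hence f_k -> f almost everywhere.
Conclusion: series converges; Borel-Cantelli yields f_k -> f a.e.


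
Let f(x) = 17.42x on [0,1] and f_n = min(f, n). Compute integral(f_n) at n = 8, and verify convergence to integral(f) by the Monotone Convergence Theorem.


f(x) = 17.42x on [0,1]; f_n(x) = min(17.42x, n). At n = 8:
Step 1: f(x) reaches 8 at x = 8/17.42 = 0.459242
Step 2: integral(f_8) = integral(17.42x, 0, 0.459242) + integral(8, 0.459242, 1)
       = 17.42*0.459242^2/2 + 8*(1 - 0.459242)
       = 1.836969 + 4.326062
       = 6.163031
Step 3: As n -> infinity, f_n increases to f, so by MCT integral(f_n) -> integral(f) = 17.42/2 = 8.71.
Convergence: integral(f_8) = 6.163031 -> 8.71 as n -> infinity


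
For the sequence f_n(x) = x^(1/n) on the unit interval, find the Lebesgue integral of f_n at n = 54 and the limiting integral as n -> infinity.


At n = 54: f_54(x) = x^(1/54).
Step 1: integral(x^(1/54), 0, 1) = [x^(1/54+1) / (1/54+1)] from 0 to 1
     = 1 / (1/54 + 1) = 1 / ((54+1)/54) = 54/(54+1)
     = 54/55 = 0.981818
Step 2: As n -> infinity, f_n(x) = x^(1/n) -> 1 for x in (0,1], and f_n is increasing in n.
By MCT, lim_n integral(f_n) = integral(lim_n f_n) = integral(1, 0, 1) = 1.
Step 3: Verify convergence: 54/55 = 0.981818 -> 1


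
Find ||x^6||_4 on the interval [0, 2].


Step 1: ||f||_4 = (integral_0^2 |x^6|^4 dx)^(1/4)
     = (integral_0^2 x^24 dx)^(1/4)
Step 2: integral_0^2 x^24 dx = [x^25/(25)] from 0 to 2 = 2^25/25
     = 33554432/25 = 1.342177e+06
Step 3: ||f||_4 = (1.342177e+06)^(1/4) = 34.037094


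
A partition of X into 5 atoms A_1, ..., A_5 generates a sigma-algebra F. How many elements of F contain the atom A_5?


Each element of F is a union of some subset S of the 5 atoms.
The element contains A_5 iff A_5 is in S.
So we count subsets S of {A_1,...,A_5} with A_5 in S: choose freely among the other 4 atoms.
Count = 2^(5-1) = 2^4 = 16.


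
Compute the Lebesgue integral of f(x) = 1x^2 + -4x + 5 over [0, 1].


The Lebesgue integral of a Riemann-integrable function agrees with the Riemann integral.
Antiderivative F(x) = (1/3)x^3 + (-4/2)x^2 + 5x
F(1) = (1/3)*1^3 + (-4/2)*1^2 + 5*1
     = (1/3)*1 + (-4/2)*1 + 5*1
     = 0.333333 + -2 + 5
     = 3.333333
F(0) = 0.0
Integral = F(1) - F(0) = 3.333333 - 0.0 = 3.333333


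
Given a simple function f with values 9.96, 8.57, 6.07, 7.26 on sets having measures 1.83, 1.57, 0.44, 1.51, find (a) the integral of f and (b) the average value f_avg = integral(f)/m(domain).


Step 1: Integral = sum(value_i * measure_i)
= 9.96*1.83 + 8.57*1.57 + 6.07*0.44 + 7.26*1.51
= 18.2268 + 13.4549 + 2.6708 + 10.9626
= 45.3151
Step 2: Total measure of domain = 1.83 + 1.57 + 0.44 + 1.51 = 5.35
Step 3: Average value = 45.3151 / 5.35 = 8.470112


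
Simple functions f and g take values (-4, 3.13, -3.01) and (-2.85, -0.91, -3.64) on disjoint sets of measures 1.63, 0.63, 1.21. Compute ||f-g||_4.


Step 1: Compute differences f_i - g_i:
  -4 - -2.85 = -1.15
  3.13 - -0.91 = 4.04
  -3.01 - -3.64 = 0.63
Step 2: Compute |diff|^4 * measure for each set:
  |-1.15|^4 * 1.63 = 1.749006 * 1.63 = 2.85088
  |4.04|^4 * 0.63 = 266.394627 * 0.63 = 167.828615
  |0.63|^4 * 1.21 = 0.15753 * 1.21 = 0.190611
Step 3: Sum = 170.870106
Step 4: ||f-g||_4 = (170.870106)^(1/4) = 3.615485


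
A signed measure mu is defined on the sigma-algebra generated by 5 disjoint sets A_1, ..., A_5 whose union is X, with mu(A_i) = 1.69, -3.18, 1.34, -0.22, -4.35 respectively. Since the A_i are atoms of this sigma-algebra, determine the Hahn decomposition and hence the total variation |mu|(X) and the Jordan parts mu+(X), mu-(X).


Step 1: Every measurable set is a union of atoms (the cells / points), so a Hahn decomposition is
  obtained by grouping atoms by sign: P = union of atoms with mu > 0, N = union of the remaining atoms.
  Atoms in P (indices): 1, 3;  atoms in N (indices): 2, 4, 5
  Positive values: 1.69, 1.34
  Negative values: -3.18, -0.22, -4.35
Step 2: mu+(X) = mu(P) = sum of positive atom values = 3.03
Step 3: mu-(X) = -mu(N) = sum of |negative atom values| = 7.75
Step 4: |mu|(X) = mu+(X) + mu-(X) = 3.03 + 7.75 = 10.78


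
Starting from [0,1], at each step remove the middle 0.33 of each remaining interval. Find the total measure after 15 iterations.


Step 1: At each step, fraction remaining = 1 - 0.33 = 0.67
Step 2: After 15 steps, measure = (0.67)^15
Result = 0.002461


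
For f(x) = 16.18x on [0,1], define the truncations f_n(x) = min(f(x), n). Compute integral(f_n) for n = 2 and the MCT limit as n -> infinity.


f(x) = 16.18x on [0,1]; f_n(x) = min(16.18x, n). At n = 2:
Step 1: f(x) reaches 2 at x = 2/16.18 = 0.123609
Step 2: integral(f_2) = integral(16.18x, 0, 0.123609) + integral(2, 0.123609, 1)
       = 16.18*0.123609^2/2 + 2*(1 - 0.123609)
       = 0.123609 + 1.752781
       = 1.876391
Step 3: As n -> infinity, f_n increases to f, so by MCT integral(f_n) -> integral(f) = 16.18/2 = 8.09.
Convergence: integral(f_2) = 1.876391 -> 8.09 as n -> infinity


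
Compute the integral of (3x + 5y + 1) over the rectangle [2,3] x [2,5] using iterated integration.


By Fubini, integrate in x first, then y.
Step 1: Fix y, integrate over x in [2,3]:
  integral(3x + 5y + 1, x=2..3)
  = 3*(3^2 - 2^2)/2 + (5y + 1)*(3 - 2)
  = 7.5 + (5y + 1)*1
  = 7.5 + 5y + 1
  = 8.5 + 5y
Step 2: Integrate over y in [2,5]:
  integral(8.5 + 5y, y=2..5)
  = 8.5*3 + 5*(5^2 - 2^2)/2
  = 25.5 + 52.5
  = 78


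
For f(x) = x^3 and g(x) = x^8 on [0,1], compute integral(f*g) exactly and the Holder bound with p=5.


Step 1: Exact integral of f*g = integral(x^11, 0, 1) = 1/12
     = 0.083333
Step 2: Holder bound with p=5, q=1.25:
  ||f||_p = (integral x^15 dx)^(1/5) = (1/16)^(1/5) = 0.574349
  ||g||_q = (integral x^10 dx)^(1/1.25) = (1/11)^(1/1.25) = 0.146854
Step 3: Holder bound = ||f||_p * ||g||_q = 0.574349 * 0.146854 = 0.084345
Verification: 0.083333 <= 0.084345 (Holder holds)


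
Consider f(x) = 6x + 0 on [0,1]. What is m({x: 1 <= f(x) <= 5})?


f^(-1)([1, 5]) = {x : 1 <= 6x + 0 <= 5}
Solving: (1 - 0)/6 <= x <= (5 - 0)/6
= [0.166667, 0.833333]
Intersecting with [0,1]: [0.166667, 0.833333]
Measure = 0.833333 - 0.166667 = 0.666667


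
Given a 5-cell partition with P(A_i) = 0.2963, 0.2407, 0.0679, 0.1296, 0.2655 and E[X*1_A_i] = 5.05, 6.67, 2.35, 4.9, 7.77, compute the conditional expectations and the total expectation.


For each cell A_i: E[X|A_i] = E[X*1_A_i] / P(A_i)
Step 1: E[X|A_1] = 5.05 / 0.2963 = 17.043537
Step 2: E[X|A_2] = 6.67 / 0.2407 = 27.710843
Step 3: E[X|A_3] = 2.35 / 0.0679 = 34.60972
Step 4: E[X|A_4] = 4.9 / 0.1296 = 37.808642
Step 5: E[X|A_5] = 7.77 / 0.2655 = 29.265537
Verification: E[X] = sum E[X*1_A_i] = 5.05 + 6.67 + 2.35 + 4.9 + 7.77 = 26.74


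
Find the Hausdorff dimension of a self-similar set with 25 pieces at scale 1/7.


For a self-similar set with N copies scaled by 1/r:
dim_H = log(N)/log(r) = log(25)/log(7)
= 3.218876/1.94591
= 1.654175


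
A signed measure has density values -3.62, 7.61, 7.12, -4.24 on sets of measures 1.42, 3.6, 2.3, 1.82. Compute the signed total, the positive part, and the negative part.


Step 1: Compute signed measure on each set:
  Set 1: -3.62 * 1.42 = -5.1404
  Set 2: 7.61 * 3.6 = 27.396
  Set 3: 7.12 * 2.3 = 16.376
  Set 4: -4.24 * 1.82 = -7.7168
Step 2: Total signed measure = (-5.1404) + (27.396) + (16.376) + (-7.7168)
     = 30.9148
Step 3: Positive part mu+(X) = sum of positive contributions = 43.772
Step 4: Negative part mu-(X) = |sum of negative contributions| = 12.8572


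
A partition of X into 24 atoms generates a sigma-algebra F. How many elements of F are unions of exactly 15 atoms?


Each element of F is a union of some subset of the 24 atoms.
Elements that are unions of exactly 15 atoms correspond to 15-element subsets of the 24 atoms.
Count = C(24, 15) = 24! / (15! * 9!) = 1307504.


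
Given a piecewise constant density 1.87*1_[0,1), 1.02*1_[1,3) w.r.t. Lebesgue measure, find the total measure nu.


Integrate each piece of the Radon-Nikodym derivative:
Step 1: integral_0^1 1.87 dx = 1.87*(1-0) = 1.87*1 = 1.87
Step 2: integral_1^3 1.02 dx = 1.02*(3-1) = 1.02*2 = 2.04
Total: 1.87 + 2.04 = 3.91


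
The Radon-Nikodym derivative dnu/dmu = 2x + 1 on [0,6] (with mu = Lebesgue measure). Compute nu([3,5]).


nu(A) = integral_A (dnu/dmu) dmu = integral_3^5 (2x + 1) dx
Step 1: Antiderivative F(x) = (2/2)x^2 + 1x
Step 2: F(5) = (2/2)*5^2 + 1*5 = 25 + 5 = 30
Step 3: F(3) = (2/2)*3^2 + 1*3 = 9 + 3 = 12
Step 4: nu([3,5]) = F(5) - F(3) = 30 - 12 = 18


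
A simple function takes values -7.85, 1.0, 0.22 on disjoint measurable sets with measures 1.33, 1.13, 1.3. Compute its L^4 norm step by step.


Step 1: Compute |f_i|^4 for each value:
  |-7.85|^4 = 3797.332506
  |1.0|^4 = 1
  |0.22|^4 = 0.002343
Step 2: Multiply by measures and sum:
  3797.332506 * 1.33 = 5050.452233
  1 * 1.13 = 1.13
  0.002343 * 1.3 = 0.003045
Sum = 5050.452233 + 1.13 + 0.003045 = 5051.585279
Step 3: Take the p-th root:
||f||_4 = (5051.585279)^(1/4) = 8.43057


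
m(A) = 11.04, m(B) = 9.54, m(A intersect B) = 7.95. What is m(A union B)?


By inclusion-exclusion: m(A u B) = m(A) + m(B) - m(A n B)
= 11.04 + 9.54 - 7.95
= 12.63


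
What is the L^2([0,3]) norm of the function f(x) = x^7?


Step 1: ||f||_2 = (integral_0^3 |x^7|^2 dx)^(1/2)
     = (integral_0^3 x^14 dx)^(1/2)
Step 2: integral_0^3 x^14 dx = [x^15/(15)] from 0 to 3 = 3^15/15
     = 14348907/15 = 956593.8
Step 3: ||f||_2 = (956593.8)^(1/2) = 978.056133


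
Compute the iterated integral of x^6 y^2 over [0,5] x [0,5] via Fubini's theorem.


By Fubini's theorem, the double integral factors as a product of single integrals:
Step 1: integral_0^5 x^6 dx = [x^7/7] from 0 to 5
     = 5^7/7 = 11160.714286
Step 2: integral_0^5 y^2 dy = [y^3/3] from 0 to 5
     = 5^3/3 = 41.666667
Step 3: Double integral = 11160.714286 * 41.666667 = 465029.761905


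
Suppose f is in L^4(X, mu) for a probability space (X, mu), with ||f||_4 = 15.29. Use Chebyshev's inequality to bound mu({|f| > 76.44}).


Chebyshev/Markov inequality: mu(|f| > eps) <= (||f||_p / eps)^p
Step 1: ||f||_4 / eps = 15.29 / 76.44 = 0.200026
Step 2: Raise to power p = 4:
  (0.200026)^4 = 0.001601
Step 3: Therefore mu(|f| > 76.44) <= 0.001601


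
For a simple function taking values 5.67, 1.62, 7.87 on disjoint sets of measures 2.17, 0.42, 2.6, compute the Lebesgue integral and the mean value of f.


Step 1: Integral = sum(value_i * measure_i)
= 5.67*2.17 + 1.62*0.42 + 7.87*2.6
= 12.3039 + 0.6804 + 20.462
= 33.4463
Step 2: Total measure of domain = 2.17 + 0.42 + 2.6 = 5.19
Step 3: Average value = 33.4463 / 5.19 = 6.444374


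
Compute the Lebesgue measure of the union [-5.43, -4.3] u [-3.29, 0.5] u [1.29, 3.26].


For pairwise disjoint intervals, m(union) = sum of lengths.
= (-4.3 - -5.43) + (0.5 - -3.29) + (3.26 - 1.29)
= 1.13 + 3.79 + 1.97
= 6.89


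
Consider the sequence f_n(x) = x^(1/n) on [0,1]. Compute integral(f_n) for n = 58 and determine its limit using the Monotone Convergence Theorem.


At n = 58: f_58(x) = x^(1/58).
Step 1: integral(x^(1/58), 0, 1) = [x^(1/58+1) / (1/58+1)] from 0 to 1
     = 1 / (1/58 + 1) = 1 / ((58+1)/58) = 58/(58+1)
     = 58/59 = 0.983051
Step 2: As n -> infinity, f_n(x) = x^(1/n) -> 1 for x in (0,1], and f_n is increasing in n.
By MCT, lim_n integral(f_n) = integral(lim_n f_n) = integral(1, 0, 1) = 1.
Step 3: Verify convergence: 58/59 = 0.983051 -> 1


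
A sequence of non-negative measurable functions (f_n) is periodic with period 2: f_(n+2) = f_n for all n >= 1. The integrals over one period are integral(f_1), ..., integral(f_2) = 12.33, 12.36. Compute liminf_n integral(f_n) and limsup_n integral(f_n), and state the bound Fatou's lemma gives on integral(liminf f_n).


The sequence (integral(f_n)) is periodic with period 2, repeating the values 12.33, 12.36 indefinitely.
Step 1: For a periodic sequence, every tail (a_m, a_(m+1), ...) contains all 2 period values infinitely often.
Step 2: Hence inf of every tail = min of the period values = min(12.33, 12.36) = 12.33.
        liminf_n integral(f_n) = sup over m of (inf of tail from m) = 12.33.
Step 3: Similarly sup of every tail = max of the period values = 12.36.
        limsup_n integral(f_n) = 12.36.
Step 4: Fatou's lemma: integral(liminf_n f_n) <= liminf_n integral(f_n) = 12.33.
        So the integral of the pointwise liminf is at most 12.33.


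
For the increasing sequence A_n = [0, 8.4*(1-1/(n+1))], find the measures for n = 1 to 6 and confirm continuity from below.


By continuity of measure from below: if A_n increases to A, then m(A_n) -> m(A).
Here A = [0, 8.4], so m(A) = 8.4
Step 1: a_1 = 8.4*(1 - 1/2) = 4.2, m(A_1) = 4.2
Step 2: a_2 = 8.4*(1 - 1/3) = 5.6, m(A_2) = 5.6
Step 3: a_3 = 8.4*(1 - 1/4) = 6.3, m(A_3) = 6.3
Step 4: a_4 = 8.4*(1 - 1/5) = 6.72, m(A_4) = 6.72
Step 5: a_5 = 8.4*(1 - 1/6) = 7, m(A_5) = 7
Step 6: a_6 = 8.4*(1 - 1/7) = 7.2, m(A_6) = 7.2
Limit: m(A_n) -> m([0,8.4]) = 8.4


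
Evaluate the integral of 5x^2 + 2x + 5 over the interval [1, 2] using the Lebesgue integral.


The Lebesgue integral of a Riemann-integrable function agrees with the Riemann integral.
Antiderivative F(x) = (5/3)x^3 + (2/2)x^2 + 5x
F(2) = (5/3)*2^3 + (2/2)*2^2 + 5*2
     = (5/3)*8 + (2/2)*4 + 5*2
     = 13.333333 + 4 + 10
     = 27.333333
F(1) = 7.666667
Integral = F(2) - F(1) = 27.333333 - 7.666667 = 19.666667


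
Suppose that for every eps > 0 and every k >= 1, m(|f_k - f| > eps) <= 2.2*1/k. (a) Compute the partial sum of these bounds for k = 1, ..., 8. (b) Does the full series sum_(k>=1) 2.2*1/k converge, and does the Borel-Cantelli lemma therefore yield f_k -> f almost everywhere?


Step 1: List the terms 2.2*1/k for k = 1 to 8:
  k=1: 2.2
  k=2: 1.1
  k=3: 0.733333
  k=4: 0.55
  k=5: 0.44
  k=6: 0.366667
  k=7: 0.314286
  k=8: 0.275
Step 2: Partial sum = 2.2 + 1.1 + 0.733333 + 0.55 + 0.44 + 0.366667 + 0.314286 + 0.275
     = 5.979286
Step 3: The full series sum_(k>=1) 2.2*1/k diverges (harmonic series, p = 1; a nonzero constant multiple of a divergent series diverges).
Step 4: The (first) Borel-Cantelli lemma requires a summable sequence of measures, so it does not apply here;
        from this bound alone no conclusion about a.e. convergence can be drawn (convergence in measure still
        gives an a.e.-convergent subsequence, but not a.e. convergence of the whole sequence).
Conclusion: series diverges; Borel-Cantelli is inconclusive about a.e. convergence of f_k.


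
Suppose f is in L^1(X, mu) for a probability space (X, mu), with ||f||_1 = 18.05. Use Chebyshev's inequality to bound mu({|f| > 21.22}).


Chebyshev/Markov inequality: mu(|f| > eps) <= (||f||_p / eps)^p
Step 1: ||f||_1 / eps = 18.05 / 21.22 = 0.850613
Step 2: Raise to power p = 1:
  (0.850613)^1 = 0.850613
Step 3: Therefore mu(|f| > 21.22) <= 0.850613


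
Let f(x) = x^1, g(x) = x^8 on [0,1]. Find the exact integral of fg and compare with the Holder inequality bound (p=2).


Step 1: Exact integral of f*g = integral(x^9, 0, 1) = 1/10
     = 0.1
Step 2: Holder bound with p=2, q=2:
  ||f||_p = (integral x^2 dx)^(1/2) = (1/3)^(1/2) = 0.57735
  ||g||_q = (integral x^16 dx)^(1/2) = (1/17)^(1/2) = 0.242536
Step 3: Holder bound = ||f||_p * ||g||_q = 0.57735 * 0.242536 = 0.140028
Verification: 0.1 <= 0.140028 (Holder holds)


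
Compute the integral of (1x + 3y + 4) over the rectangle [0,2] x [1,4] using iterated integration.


By Fubini, integrate in x first, then y.
Step 1: Fix y, integrate over x in [0,2]:
  integral(1x + 3y + 4, x=0..2)
  = 1*(2^2 - 0^2)/2 + (3y + 4)*(2 - 0)
  = 2 + (3y + 4)*2
  = 2 + 6y + 8
  = 10 + 6y
Step 2: Integrate over y in [1,4]:
  integral(10 + 6y, y=1..4)
  = 10*3 + 6*(4^2 - 1^2)/2
  = 30 + 45
  = 75


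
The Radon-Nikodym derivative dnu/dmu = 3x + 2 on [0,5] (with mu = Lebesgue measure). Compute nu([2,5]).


nu(A) = integral_A (dnu/dmu) dmu = integral_2^5 (3x + 2) dx
Step 1: Antiderivative F(x) = (3/2)x^2 + 2x
Step 2: F(5) = (3/2)*5^2 + 2*5 = 37.5 + 10 = 47.5
Step 3: F(2) = (3/2)*2^2 + 2*2 = 6 + 4 = 10
Step 4: nu([2,5]) = F(5) - F(2) = 47.5 - 10 = 37.5


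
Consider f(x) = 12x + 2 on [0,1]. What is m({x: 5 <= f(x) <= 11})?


f^(-1)([5, 11]) = {x : 5 <= 12x + 2 <= 11}
Solving: (5 - 2)/12 <= x <= (11 - 2)/12
= [0.25, 0.75]
Intersecting with [0,1]: [0.25, 0.75]
Measure = 0.75 - 0.25 = 0.5


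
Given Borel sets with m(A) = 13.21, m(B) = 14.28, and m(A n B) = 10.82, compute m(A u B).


By inclusion-exclusion: m(A u B) = m(A) + m(B) - m(A n B)
= 13.21 + 14.28 - 10.82
= 16.67


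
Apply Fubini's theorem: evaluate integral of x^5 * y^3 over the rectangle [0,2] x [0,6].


By Fubini's theorem, the double integral factors as a product of single integrals:
Step 1: integral_0^2 x^5 dx = [x^6/6] from 0 to 2
     = 2^6/6 = 10.666667
Step 2: integral_0^6 y^3 dy = [y^4/4] from 0 to 6
     = 6^4/4 = 324
Step 3: Double integral = 10.666667 * 324 = 3456


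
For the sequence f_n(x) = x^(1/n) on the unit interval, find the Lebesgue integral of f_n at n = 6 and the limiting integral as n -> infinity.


At n = 6: f_6(x) = x^(1/6).
Step 1: integral(x^(1/6), 0, 1) = [x^(1/6+1) / (1/6+1)] from 0 to 1
     = 1 / (1/6 + 1) = 1 / ((6+1)/6) = 6/(6+1)
     = 6/7 = 0.857143
Step 2: As n -> infinity, f_n(x) = x^(1/n) -> 1 for x in (0,1], and f_n is increasing in n.
By MCT, lim_n integral(f_n) = integral(lim_n f_n) = integral(1, 0, 1) = 1.
Step 3: Verify convergence: 6/7 = 0.857143 -> 1


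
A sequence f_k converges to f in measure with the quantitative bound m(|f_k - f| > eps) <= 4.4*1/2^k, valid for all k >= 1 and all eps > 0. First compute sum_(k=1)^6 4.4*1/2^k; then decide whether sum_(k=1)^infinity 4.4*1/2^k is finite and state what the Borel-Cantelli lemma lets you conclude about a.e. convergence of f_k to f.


Step 1: List the terms 4.4*1/2^k for k = 1 to 6:
  k=1: 2.2
  k=2: 1.1
  k=3: 0.55
  k=4: 0.275
  k=5: 0.1375
  k=6: 0.06875
Step 2: Partial sum = 2.2 + 1.1 + 0.55 + 0.275 + 0.1375 + 0.06875
     = 4.33125
Step 3: The full series sum_(k>=1) 4.4*1/2^k converges (geometric series with ratio 1/2 < 1; a constant multiple of a convergent series converges).
Step 4: Fix eps > 0. Since sum_k m(|f_k - f| > eps) < infinity, the Borel-Cantelli lemma gives
        m(limsup_k {|f_k - f| > eps}) = 0, i.e. for a.e. x, |f_k(x) - f(x)| <= eps for all large k.
        Applying this with eps = 1/j for j = 1, 2, ... and intersecting the countably many full-measure sets,
        for a.e. x we get limsup_k |f_k(x) - f(x)| <= 1/j for every j, hence f_k -> f almost everywhere.
Conclusion: series converges; Borel-Cantelli yields f_k -> f a.e.


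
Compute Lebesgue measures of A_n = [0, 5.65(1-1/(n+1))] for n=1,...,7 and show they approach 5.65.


By continuity of measure from below: if A_n increases to A, then m(A_n) -> m(A).
Here A = [0, 5.65], so m(A) = 5.65
Step 1: a_1 = 5.65*(1 - 1/2) = 2.825, m(A_1) = 2.825
Step 2: a_2 = 5.65*(1 - 1/3) = 3.7667, m(A_2) = 3.7667
Step 3: a_3 = 5.65*(1 - 1/4) = 4.2375, m(A_3) = 4.2375
Step 4: a_4 = 5.65*(1 - 1/5) = 4.52, m(A_4) = 4.52
Step 5: a_5 = 5.65*(1 - 1/6) = 4.7083, m(A_5) = 4.7083
Step 6: a_6 = 5.65*(1 - 1/7) = 4.8429, m(A_6) = 4.8429
Step 7: a_7 = 5.65*(1 - 1/8) = 4.9438, m(A_7) = 4.9438
Limit: m(A_n) -> m([0,5.65]) = 5.65


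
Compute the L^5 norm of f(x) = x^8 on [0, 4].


Step 1: ||f||_5 = (integral_0^4 |x^8|^5 dx)^(1/5)
     = (integral_0^4 x^40 dx)^(1/5)
Step 2: integral_0^4 x^40 dx = [x^41/(41)] from 0 to 4 = 4^41/41
     = 4835703278458516698824704/41 = 1.179440e+23
Step 3: ||f||_5 = (1.179440e+23)^(1/5) = 41146.713964


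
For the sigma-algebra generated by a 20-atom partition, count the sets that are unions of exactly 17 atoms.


Each element of F is a union of some subset of the 20 atoms.
Elements that are unions of exactly 17 atoms correspond to 17-element subsets of the 20 atoms.
Count = C(20, 17) = 20! / (17! * 3!) = 1140.


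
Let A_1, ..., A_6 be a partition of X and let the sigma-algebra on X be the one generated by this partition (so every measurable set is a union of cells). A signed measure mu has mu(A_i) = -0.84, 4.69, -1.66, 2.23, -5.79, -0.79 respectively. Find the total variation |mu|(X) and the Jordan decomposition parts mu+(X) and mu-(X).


Step 1: Every measurable set is a union of atoms (the cells / points), so a Hahn decomposition is
  obtained by grouping atoms by sign: P = union of atoms with mu > 0, N = union of the remaining atoms.
  Atoms in P (indices): 2, 4;  atoms in N (indices): 1, 3, 5, 6
  Positive values: 4.69, 2.23
  Negative values: -0.84, -1.66, -5.79, -0.79
Step 2: mu+(X) = mu(P) = sum of positive atom values = 6.92
Step 3: mu-(X) = -mu(N) = sum of |negative atom values| = 9.08
Step 4: |mu|(X) = mu+(X) + mu-(X) = 6.92 + 9.08 = 16


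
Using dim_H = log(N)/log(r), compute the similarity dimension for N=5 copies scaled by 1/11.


For a self-similar set with N copies scaled by 1/r:
dim_H = log(N)/log(r) = log(5)/log(11)
= 1.609438/2.397895
= 0.671188


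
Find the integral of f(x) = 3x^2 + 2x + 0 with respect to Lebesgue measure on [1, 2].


The Lebesgue integral of a Riemann-integrable function agrees with the Riemann integral.
Antiderivative F(x) = (3/3)x^3 + (2/2)x^2 + 0x
F(2) = (3/3)*2^3 + (2/2)*2^2 + 0*2
     = (3/3)*8 + (2/2)*4 + 0*2
     = 8 + 4 + 0
     = 12
F(1) = 2
Integral = F(2) - F(1) = 12 - 2 = 10


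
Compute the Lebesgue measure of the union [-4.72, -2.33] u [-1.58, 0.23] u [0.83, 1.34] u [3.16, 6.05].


For pairwise disjoint intervals, m(union) = sum of lengths.
= (-2.33 - -4.72) + (0.23 - -1.58) + (1.34 - 0.83) + (6.05 - 3.16)
= 2.39 + 1.81 + 0.51 + 2.89
= 7.6


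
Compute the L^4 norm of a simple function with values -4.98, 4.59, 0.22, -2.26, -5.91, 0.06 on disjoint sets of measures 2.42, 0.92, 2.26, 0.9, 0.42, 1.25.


Step 1: Compute |f_i|^4 for each value:
  |-4.98|^4 = 615.05984
  |4.59|^4 = 443.864838
  |0.22|^4 = 0.002343
  |-2.26|^4 = 26.087578
  |-5.91|^4 = 1219.97217
  |0.06|^4 = 1.296000e-05
Step 2: Multiply by measures and sum:
  615.05984 * 2.42 = 1488.444813
  443.864838 * 0.92 = 408.355651
  0.002343 * 2.26 = 0.005294
  26.087578 * 0.9 = 23.47882
  1219.97217 * 0.42 = 512.388311
  1.296000e-05 * 1.25 = 1.620000e-05
Sum = 1488.444813 + 408.355651 + 0.005294 + 23.47882 + 512.388311 + 1.620000e-05 = 2432.672905
Step 3: Take the p-th root:
||f||_4 = (2432.672905)^(1/4) = 7.022972


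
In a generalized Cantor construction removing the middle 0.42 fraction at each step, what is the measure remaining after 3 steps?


Step 1: At each step, fraction remaining = 1 - 0.42 = 0.58
Step 2: After 3 steps, measure = (0.58)^3
Step 3: Computing the power step by step:
  After step 1: 0.58
  After step 2: 0.3364
  After step 3: 0.195112
Result = 0.195112


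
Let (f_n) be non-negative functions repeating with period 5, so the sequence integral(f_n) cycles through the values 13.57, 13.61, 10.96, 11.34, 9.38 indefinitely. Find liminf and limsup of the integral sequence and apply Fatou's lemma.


The sequence (integral(f_n)) is periodic with period 5, repeating the values 13.57, 13.61, 10.96, 11.34, 9.38 indefinitely.
Step 1: For a periodic sequence, every tail (a_m, a_(m+1), ...) contains all 5 period values infinitely often.
Step 2: Hence inf of every tail = min of the period values = min(13.57, 13.61, 10.96, 11.34, 9.38) = 9.38.
        liminf_n integral(f_n) = sup over m of (inf of tail from m) = 9.38.
Step 3: Similarly sup of every tail = max of the period values = 13.61.
        limsup_n integral(f_n) = 13.61.
Step 4: Fatou's lemma: integral(liminf_n f_n) <= liminf_n integral(f_n) = 9.38.
        So the integral of the pointwise liminf is at most 9.38.


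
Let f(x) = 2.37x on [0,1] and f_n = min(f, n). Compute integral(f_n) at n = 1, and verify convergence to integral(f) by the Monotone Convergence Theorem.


f(x) = 2.37x on [0,1]; f_n(x) = min(2.37x, n). At n = 1:
Step 1: f(x) reaches 1 at x = 1/2.37 = 0.421941
Step 2: integral(f_1) = integral(2.37x, 0, 0.421941) + integral(1, 0.421941, 1)
       = 2.37*0.421941^2/2 + 1*(1 - 0.421941)
       = 0.21097 + 0.578059
       = 0.78903
Step 3: As n -> infinity, f_n increases to f, so by MCT integral(f_n) -> integral(f) = 2.37/2 = 1.185.
Convergence: integral(f_1) = 0.78903 -> 1.185 as n -> infinity


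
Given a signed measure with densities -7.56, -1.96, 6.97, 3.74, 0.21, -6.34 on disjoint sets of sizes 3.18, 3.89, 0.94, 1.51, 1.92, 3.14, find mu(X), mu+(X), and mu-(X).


Step 1: Compute signed measure on each set:
  Set 1: -7.56 * 3.18 = -24.0408
  Set 2: -1.96 * 3.89 = -7.6244
  Set 3: 6.97 * 0.94 = 6.5518
  Set 4: 3.74 * 1.51 = 5.6474
  Set 5: 0.21 * 1.92 = 0.4032
  Set 6: -6.34 * 3.14 = -19.9076
Step 2: Total signed measure = (-24.0408) + (-7.6244) + (6.5518) + (5.6474) + (0.4032) + (-19.9076)
     = -38.9704
Step 3: Positive part mu+(X) = sum of positive contributions = 12.6024
Step 4: Negative part mu-(X) = |sum of negative contributions| = 51.5728


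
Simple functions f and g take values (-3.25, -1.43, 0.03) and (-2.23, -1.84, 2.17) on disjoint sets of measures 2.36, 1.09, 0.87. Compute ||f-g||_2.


Step 1: Compute differences f_i - g_i:
  -3.25 - -2.23 = -1.02
  -1.43 - -1.84 = 0.41
  0.03 - 2.17 = -2.14
Step 2: Compute |diff|^2 * measure for each set:
  |-1.02|^2 * 2.36 = 1.0404 * 2.36 = 2.455344
  |0.41|^2 * 1.09 = 0.1681 * 1.09 = 0.183229
  |-2.14|^2 * 0.87 = 4.5796 * 0.87 = 3.984252
Step 3: Sum = 6.622825
Step 4: ||f-g||_2 = (6.622825)^(1/2) = 2.573485


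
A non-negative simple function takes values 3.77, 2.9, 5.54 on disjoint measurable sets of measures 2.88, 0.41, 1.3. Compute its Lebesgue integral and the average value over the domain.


Step 1: Integral = sum(value_i * measure_i)
= 3.77*2.88 + 2.9*0.41 + 5.54*1.3
= 10.8576 + 1.189 + 7.202
= 19.2486
Step 2: Total measure of domain = 2.88 + 0.41 + 1.3 = 4.59
Step 3: Average value = 19.2486 / 4.59 = 4.193595


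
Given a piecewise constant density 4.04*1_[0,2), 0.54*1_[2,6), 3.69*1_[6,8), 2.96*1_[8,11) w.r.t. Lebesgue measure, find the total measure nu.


Integrate each piece of the Radon-Nikodym derivative:
Step 1: integral_0^2 4.04 dx = 4.04*(2-0) = 4.04*2 = 8.08
Step 2: integral_2^6 0.54 dx = 0.54*(6-2) = 0.54*4 = 2.16
Step 3: integral_6^8 3.69 dx = 3.69*(8-6) = 3.69*2 = 7.38
Step 4: integral_8^11 2.96 dx = 2.96*(11-8) = 2.96*3 = 8.88
Total: 8.08 + 2.16 + 7.38 + 8.88 = 26.5


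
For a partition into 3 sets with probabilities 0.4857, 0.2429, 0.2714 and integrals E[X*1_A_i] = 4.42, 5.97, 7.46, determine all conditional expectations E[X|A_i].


For each cell A_i: E[X|A_i] = E[X*1_A_i] / P(A_i)
Step 1: E[X|A_1] = 4.42 / 0.4857 = 9.100268
Step 2: E[X|A_2] = 5.97 / 0.2429 = 24.578016
Step 3: E[X|A_3] = 7.46 / 0.2714 = 27.487104
Verification: E[X] = sum E[X*1_A_i] = 4.42 + 5.97 + 7.46 = 17.85


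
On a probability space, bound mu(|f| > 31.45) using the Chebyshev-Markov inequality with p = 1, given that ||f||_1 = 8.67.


Chebyshev/Markov inequality: mu(|f| > eps) <= (||f||_p / eps)^p
Step 1: ||f||_1 / eps = 8.67 / 31.45 = 0.275676
Step 2: Raise to power p = 1:
  (0.275676)^1 = 0.275676
Step 3: Therefore mu(|f| > 31.45) <= 0.275676


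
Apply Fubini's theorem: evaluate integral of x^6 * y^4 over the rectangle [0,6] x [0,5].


By Fubini's theorem, the double integral factors as a product of single integrals:
Step 1: integral_0^6 x^6 dx = [x^7/7] from 0 to 6
     = 6^7/7 = 39990.857143
Step 2: integral_0^5 y^4 dy = [y^5/5] from 0 to 5
     = 5^5/5 = 625
Step 3: Double integral = 39990.857143 * 625 = 2.499429e+07


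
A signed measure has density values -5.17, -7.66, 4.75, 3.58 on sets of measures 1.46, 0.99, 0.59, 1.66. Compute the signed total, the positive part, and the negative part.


Step 1: Compute signed measure on each set:
  Set 1: -5.17 * 1.46 = -7.5482
  Set 2: -7.66 * 0.99 = -7.5834
  Set 3: 4.75 * 0.59 = 2.8025
  Set 4: 3.58 * 1.66 = 5.9428
Step 2: Total signed measure = (-7.5482) + (-7.5834) + (2.8025) + (5.9428)
     = -6.3863
Step 3: Positive part mu+(X) = sum of positive contributions = 8.7453
Step 4: Negative part mu-(X) = |sum of negative contributions| = 15.1316


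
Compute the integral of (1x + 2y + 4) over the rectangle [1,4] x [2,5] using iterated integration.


By Fubini, integrate in x first, then y.
Step 1: Fix y, integrate over x in [1,4]:
  integral(1x + 2y + 4, x=1..4)
  = 1*(4^2 - 1^2)/2 + (2y + 4)*(4 - 1)
  = 7.5 + (2y + 4)*3
  = 7.5 + 6y + 12
  = 19.5 + 6y
Step 2: Integrate over y in [2,5]:
  integral(19.5 + 6y, y=2..5)
  = 19.5*3 + 6*(5^2 - 2^2)/2
  = 58.5 + 63
  = 121.5


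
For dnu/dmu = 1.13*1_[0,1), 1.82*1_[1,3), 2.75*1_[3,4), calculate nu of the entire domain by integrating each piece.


Integrate each piece of the Radon-Nikodym derivative:
Step 1: integral_0^1 1.13 dx = 1.13*(1-0) = 1.13*1 = 1.13
Step 2: integral_1^3 1.82 dx = 1.82*(3-1) = 1.82*2 = 3.64
Step 3: integral_3^4 2.75 dx = 2.75*(4-3) = 2.75*1 = 2.75
Total: 1.13 + 3.64 + 2.75 = 7.52


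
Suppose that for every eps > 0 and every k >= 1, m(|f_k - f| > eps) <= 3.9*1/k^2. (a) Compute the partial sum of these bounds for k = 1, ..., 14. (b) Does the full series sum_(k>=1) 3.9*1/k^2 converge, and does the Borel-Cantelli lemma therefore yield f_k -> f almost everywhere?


Step 1: List the terms 3.9*1/k^2 for k = 1 to 14:
  k=1: 3.9
  k=2: 0.975
  k=3: 0.433333
  k=4: 0.24375
  k=5: 0.156
  k=6: 0.108333
  k=7: 0.079592
  k=8: 0.060937
  k=9: 0.048148
  k=10: 0.039
  k=11: 0.032231
  k=12: 0.027083
  k=13: 0.023077
  k=14: 0.019898
Step 2: Partial sum = 3.9 + 0.975 + 0.433333 + 0.24375 + 0.156 + 0.108333 + 0.079592 + 0.060937 + 0.048148 + 0.039 + 0.032231 + 0.027083 + 0.023077 + 0.019898
     = 6.146384
Step 3: The full series sum_(k>=1) 3.9*1/k^2 converges (p-series with p = 2 > 1; a constant multiple of a convergent series converges).
Step 4: Fix eps > 0. Since sum_k m(|f_k - f| > eps) < infinity, the Borel-Cantelli lemma gives
        m(limsup_k {|f_k - f| > eps}) = 0, i.e. for a.e. x, |f_k(x) - f(x)| <= eps for all large k.
        Applying this with eps = 1/j for j = 1, 2, ... and intersecting the countably many full-measure sets,
        for a.e. x we get limsup_k |f_k(x) - f(x)| <= 1/j for every j, hence f_k -> f almost everywhere.
Conclusion: series converges; Borel-Cantelli yields f_k -> f a.e.


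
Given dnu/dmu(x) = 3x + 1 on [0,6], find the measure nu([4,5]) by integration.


nu(A) = integral_A (dnu/dmu) dmu = integral_4^5 (3x + 1) dx
Step 1: Antiderivative F(x) = (3/2)x^2 + 1x
Step 2: F(5) = (3/2)*5^2 + 1*5 = 37.5 + 5 = 42.5
Step 3: F(4) = (3/2)*4^2 + 1*4 = 24 + 4 = 28
Step 4: nu([4,5]) = F(5) - F(4) = 42.5 - 28 = 14.5


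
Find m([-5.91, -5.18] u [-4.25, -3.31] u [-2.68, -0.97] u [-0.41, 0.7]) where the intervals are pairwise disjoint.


For pairwise disjoint intervals, m(union) = sum of lengths.
= (-5.18 - -5.91) + (-3.31 - -4.25) + (-0.97 - -2.68) + (0.7 - -0.41)
= 0.73 + 0.94 + 1.71 + 1.11
= 4.49


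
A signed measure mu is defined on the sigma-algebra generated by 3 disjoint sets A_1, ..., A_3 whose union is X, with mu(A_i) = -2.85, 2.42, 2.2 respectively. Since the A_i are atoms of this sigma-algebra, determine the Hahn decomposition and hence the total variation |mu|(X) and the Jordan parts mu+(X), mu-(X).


Step 1: Every measurable set is a union of atoms (the cells / points), so a Hahn decomposition is
  obtained by grouping atoms by sign: P = union of atoms with mu > 0, N = union of the remaining atoms.
  Atoms in P (indices): 2, 3;  atoms in N (indices): 1
  Positive values: 2.42, 2.2
  Negative values: -2.85
Step 2: mu+(X) = mu(P) = sum of positive atom values = 4.62
Step 3: mu-(X) = -mu(N) = sum of |negative atom values| = 2.85
Step 4: |mu|(X) = mu+(X) + mu-(X) = 4.62 + 2.85 = 7.47
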